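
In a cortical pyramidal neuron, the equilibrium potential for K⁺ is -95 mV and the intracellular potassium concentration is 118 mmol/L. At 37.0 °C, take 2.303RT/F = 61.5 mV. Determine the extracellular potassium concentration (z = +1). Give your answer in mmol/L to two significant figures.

3.4 mmol/L

Nernst: E = (61.5/1) · log₁₀([out]/[in]), so log₁₀([out]/[in]) = -95.0 × 1 / 61.5 = -1.5447.
[out]/[in] = 10^(-1.5447) = 0.02853.
[out] = 0.02853 × 118 = 3.366 mmol/L.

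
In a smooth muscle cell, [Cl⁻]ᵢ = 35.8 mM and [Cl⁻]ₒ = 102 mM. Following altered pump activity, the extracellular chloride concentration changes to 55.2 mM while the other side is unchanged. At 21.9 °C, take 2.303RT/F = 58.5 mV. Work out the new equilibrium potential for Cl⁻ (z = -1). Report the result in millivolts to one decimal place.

-11.0 mV

After the shift: [Cl⁻]_out = 55.2, [Cl⁻]_in = 35.8 mM.
E_new = (58.5/-1)·log₁₀(55.2/35.8) = -58.50 · (0.1881) = -11.00 mV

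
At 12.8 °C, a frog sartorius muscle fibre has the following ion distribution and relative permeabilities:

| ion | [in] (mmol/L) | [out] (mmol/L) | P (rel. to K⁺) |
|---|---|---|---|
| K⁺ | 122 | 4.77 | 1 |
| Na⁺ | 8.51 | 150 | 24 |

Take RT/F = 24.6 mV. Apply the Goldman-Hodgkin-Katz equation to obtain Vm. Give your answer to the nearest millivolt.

Vm = 24.6 · ln[(Σ P·[cation]ₒ + Σ P·[anion]ᵢ) / (Σ P·[cation]ᵢ + Σ P·[anion]ₒ)]
Numerator = 1×4.77 + 24×150 = 3605
Denominator = 1×122 + 24×8.51 = 326.2
Vm = 24.6 · ln(11.049) = 24.6 × (2.4024) = 59.10 mV

59 mV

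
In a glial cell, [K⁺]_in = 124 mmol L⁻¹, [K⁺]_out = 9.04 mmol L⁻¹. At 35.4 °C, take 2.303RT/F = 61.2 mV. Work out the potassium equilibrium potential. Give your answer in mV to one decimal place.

-69.6 mV

E = (61.2/z) · log₁₀([K⁺]_out/[K⁺]_in) with z = +1.
= (61.2/1) · log₁₀(9.04/124) = 61.20 · log₁₀(0.0729)
= 61.20 · (-1.1373) = -69.60 mV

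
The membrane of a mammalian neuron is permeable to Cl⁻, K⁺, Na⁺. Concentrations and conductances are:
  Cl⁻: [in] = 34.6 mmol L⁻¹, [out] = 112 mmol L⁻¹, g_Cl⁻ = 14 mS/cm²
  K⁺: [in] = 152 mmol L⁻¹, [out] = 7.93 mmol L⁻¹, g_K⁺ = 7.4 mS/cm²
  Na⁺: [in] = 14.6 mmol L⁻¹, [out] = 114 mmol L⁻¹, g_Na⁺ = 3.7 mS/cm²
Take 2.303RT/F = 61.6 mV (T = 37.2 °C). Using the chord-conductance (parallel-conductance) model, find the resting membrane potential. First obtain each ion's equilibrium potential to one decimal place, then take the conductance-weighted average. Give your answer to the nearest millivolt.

-33 mV

E_Cl⁻ = (61.6/-1)·log₁₀(112/34.6) = -31.4 mV
E_K⁺ = (61.6/1)·log₁₀(7.93/152) = -79.0 mV
E_Na⁺ = (61.6/1)·log₁₀(114/14.6) = 55.0 mV
Vm = (Σ gᵢEᵢ)/(Σ gᵢ) = (14·-31.4 + 7.4·-79.0 + 3.7·55.0) / (14 + 7.4 + 3.7)
= -820.70 / 25.1 = -32.70 mV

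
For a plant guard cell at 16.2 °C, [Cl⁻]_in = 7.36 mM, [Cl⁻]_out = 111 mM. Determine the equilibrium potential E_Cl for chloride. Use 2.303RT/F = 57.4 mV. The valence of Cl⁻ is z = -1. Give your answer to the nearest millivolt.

E = (57.4/z) · log₁₀([Cl⁻]_out/[Cl⁻]_in) with z = -1.
For an anion, dividing by z = -1 reverses the sign.
= (57.4/-1) · log₁₀(111/7.36) = -57.40 · log₁₀(15.08)
= -57.40 · (1.1784) = -67.64 mV

-68 mV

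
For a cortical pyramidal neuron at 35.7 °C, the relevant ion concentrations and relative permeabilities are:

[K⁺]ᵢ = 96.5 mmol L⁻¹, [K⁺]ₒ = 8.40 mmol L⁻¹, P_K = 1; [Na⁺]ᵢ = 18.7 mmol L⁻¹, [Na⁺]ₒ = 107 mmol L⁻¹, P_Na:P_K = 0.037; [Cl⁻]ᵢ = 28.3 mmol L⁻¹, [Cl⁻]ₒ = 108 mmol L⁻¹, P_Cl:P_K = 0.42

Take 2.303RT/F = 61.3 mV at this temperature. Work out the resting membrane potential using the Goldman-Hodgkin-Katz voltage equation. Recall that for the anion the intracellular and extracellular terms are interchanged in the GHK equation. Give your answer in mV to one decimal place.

-47.2 mV

Vm = 61.3 · log₁₀[(Σ P·[cation]ₒ + Σ P·[anion]ᵢ) / (Σ P·[cation]ᵢ + Σ P·[anion]ₒ)]
Numerator = 1×8.40 + 0.037×107 + 0.42×28.3 = 24.24
Denominator = 1×96.5 + 0.037×18.7 + 0.42×108 = 142.6
Vm = 61.3 · log₁₀(0.17008) = 61.3 × (-0.7694) = -47.16 mV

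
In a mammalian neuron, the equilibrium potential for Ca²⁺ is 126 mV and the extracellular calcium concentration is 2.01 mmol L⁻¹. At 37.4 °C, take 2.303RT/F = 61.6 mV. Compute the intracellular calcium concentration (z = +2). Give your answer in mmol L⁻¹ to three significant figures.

Nernst: E = (61.6/2) · log₁₀([out]/[in]), so log₁₀([out]/[in]) = 126.0 × 2 / 61.6 = 4.0909.
[out]/[in] = 10^(4.0909) = 1.233e+04.
[in] = 2.01 / 1.233e+04 = 0.000163 mmol L⁻¹.

0.000163 mmol L⁻¹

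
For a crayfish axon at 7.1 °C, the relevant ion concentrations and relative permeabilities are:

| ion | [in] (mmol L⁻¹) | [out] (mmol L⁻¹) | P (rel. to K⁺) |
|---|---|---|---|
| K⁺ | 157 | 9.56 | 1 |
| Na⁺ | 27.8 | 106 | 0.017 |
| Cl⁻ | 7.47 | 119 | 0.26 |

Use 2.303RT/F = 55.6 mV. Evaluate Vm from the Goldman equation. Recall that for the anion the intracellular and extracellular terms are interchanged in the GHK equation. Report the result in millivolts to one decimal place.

-64.0 mV

Vm = 55.6 · log₁₀[(Σ P·[cation]ₒ + Σ P·[anion]ᵢ) / (Σ P·[cation]ᵢ + Σ P·[anion]ₒ)]
Numerator = 1×9.56 + 0.017×106 + 0.26×7.47 = 13.3
Denominator = 1×157 + 0.017×27.8 + 0.26×119 = 188.4
Vm = 55.6 · log₁₀(0.070612) = 55.6 × (-1.1511) = -64.00 mV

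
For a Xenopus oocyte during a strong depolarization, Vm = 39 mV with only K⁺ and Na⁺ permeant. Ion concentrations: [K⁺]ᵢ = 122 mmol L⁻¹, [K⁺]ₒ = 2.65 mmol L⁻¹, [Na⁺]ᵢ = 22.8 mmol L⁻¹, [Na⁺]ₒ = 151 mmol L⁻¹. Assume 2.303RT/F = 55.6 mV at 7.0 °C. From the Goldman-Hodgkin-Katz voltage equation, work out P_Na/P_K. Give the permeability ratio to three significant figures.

Let α = P_Na/P_K. GHK: Vm = 55.6·log₁₀[(Kₒ + α·Naₒ)/(Kᵢ + α·Naᵢ)].
10^(Vm/55.6) = 10^(39.0/55.6) = 5.0285
So 5.0285·(Kᵢ + α·Naᵢ) = Kₒ + α·Naₒ → α = (5.0285·122.0 − 2.65) / (151.0 − 5.0285·22.8)
α = (613.5 − 2.65) / (151.0 − 114.6) = 610.8/36.35 = 16.8

16.8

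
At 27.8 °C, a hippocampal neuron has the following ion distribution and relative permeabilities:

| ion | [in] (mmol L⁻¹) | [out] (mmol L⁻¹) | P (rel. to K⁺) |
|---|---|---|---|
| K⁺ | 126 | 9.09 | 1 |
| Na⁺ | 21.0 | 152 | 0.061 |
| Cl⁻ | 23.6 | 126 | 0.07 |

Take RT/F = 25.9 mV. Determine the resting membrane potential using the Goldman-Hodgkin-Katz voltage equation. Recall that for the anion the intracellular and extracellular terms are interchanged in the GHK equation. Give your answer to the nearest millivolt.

Vm = 25.9 · ln[(Σ P·[cation]ₒ + Σ P·[anion]ᵢ) / (Σ P·[cation]ᵢ + Σ P·[anion]ₒ)]
Numerator = 1×9.09 + 0.061×152 + 0.07×23.6 = 20.01
Denominator = 1×126 + 0.061×21.0 + 0.07×126 = 136.1
Vm = 25.9 · ln(0.14705) = 25.9 × (-1.9170) = -49.65 mV

-50 mV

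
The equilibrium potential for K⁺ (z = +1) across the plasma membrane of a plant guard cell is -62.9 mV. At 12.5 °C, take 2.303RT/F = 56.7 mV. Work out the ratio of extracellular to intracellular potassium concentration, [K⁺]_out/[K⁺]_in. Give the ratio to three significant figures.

log₁₀([out]/[in]) = E·z/(56.7) = -62.9 × 1 / 56.7 = -1.1093
[out]/[in] = 10^(-1.1093) = 0.07774

0.0777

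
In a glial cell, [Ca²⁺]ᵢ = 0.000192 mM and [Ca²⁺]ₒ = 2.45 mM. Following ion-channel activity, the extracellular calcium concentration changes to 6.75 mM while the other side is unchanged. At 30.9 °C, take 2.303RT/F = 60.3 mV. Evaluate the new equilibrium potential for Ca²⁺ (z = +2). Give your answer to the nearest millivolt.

After the shift: [Ca²⁺]_out = 6.75, [Ca²⁺]_in = 0.000192 mM.
E_new = (60.3/2)·log₁₀(6.75/0.000192) = 30.15 · (4.5460) = 137.06 mV

137 mV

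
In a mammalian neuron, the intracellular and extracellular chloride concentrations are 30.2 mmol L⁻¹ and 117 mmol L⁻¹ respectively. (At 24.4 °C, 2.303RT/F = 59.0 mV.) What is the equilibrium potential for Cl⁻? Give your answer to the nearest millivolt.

-35 mV

E = (59.0/z) · log₁₀([Cl⁻]_out/[Cl⁻]_in) with z = -1.
For an anion, dividing by z = -1 reverses the sign.
= (59.0/-1) · log₁₀(117/30.2) = -59.00 · log₁₀(3.874)
= -59.00 · (0.5882) = -34.70 mV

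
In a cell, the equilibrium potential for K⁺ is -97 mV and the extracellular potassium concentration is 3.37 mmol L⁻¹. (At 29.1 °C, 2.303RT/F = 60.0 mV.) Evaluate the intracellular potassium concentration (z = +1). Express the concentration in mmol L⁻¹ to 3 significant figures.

139 mmol L⁻¹

Nernst: E = (60.0/1) · log₁₀([out]/[in]), so log₁₀([out]/[in]) = -97.0 × 1 / 60.0 = -1.6167.
[out]/[in] = 10^(-1.6167) = 0.02417.
[in] = 3.37 / 0.02417 = 139.4 mmol L⁻¹.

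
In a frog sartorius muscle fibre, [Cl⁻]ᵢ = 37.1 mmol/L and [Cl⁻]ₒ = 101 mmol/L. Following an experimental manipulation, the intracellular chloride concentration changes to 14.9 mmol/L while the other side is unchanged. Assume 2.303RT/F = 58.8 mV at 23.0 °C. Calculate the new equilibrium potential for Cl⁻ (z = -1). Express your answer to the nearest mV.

After the shift: [Cl⁻]_out = 101, [Cl⁻]_in = 14.9 mmol/L.
E_new = (58.8/-1)·log₁₀(101/14.9) = -58.80 · (0.8311) = -48.87 mV

-49 mV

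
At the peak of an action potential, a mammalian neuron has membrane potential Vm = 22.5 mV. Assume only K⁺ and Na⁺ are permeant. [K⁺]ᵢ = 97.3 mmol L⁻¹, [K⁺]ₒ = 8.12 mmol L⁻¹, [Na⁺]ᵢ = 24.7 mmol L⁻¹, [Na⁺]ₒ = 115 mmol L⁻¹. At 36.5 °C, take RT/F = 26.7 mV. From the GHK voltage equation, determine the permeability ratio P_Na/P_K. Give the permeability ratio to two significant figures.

3.8

Let α = P_Na/P_K. GHK: Vm = 26.7·ln[(Kₒ + α·Naₒ)/(Kᵢ + α·Naᵢ)].
e^(Vm/26.7) = e^(22.5/26.7) = 2.3226
So 2.3226·(Kᵢ + α·Naᵢ) = Kₒ + α·Naₒ → α = (2.3226·97.3 − 8.12) / (115.0 − 2.3226·24.7)
α = (226 − 8.12) / (115.0 − 57.37) = 217.9/57.63 = 3.78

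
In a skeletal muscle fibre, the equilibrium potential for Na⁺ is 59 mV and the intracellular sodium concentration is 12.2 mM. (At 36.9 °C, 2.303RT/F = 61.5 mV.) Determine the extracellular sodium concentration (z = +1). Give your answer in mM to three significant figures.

111 mM

Nernst: E = (61.5/1) · log₁₀([out]/[in]), so log₁₀([out]/[in]) = 59.0 × 1 / 61.5 = 0.9593.
[out]/[in] = 10^(0.9593) = 9.106.
[out] = 9.106 × 12.2 = 111.1 mM.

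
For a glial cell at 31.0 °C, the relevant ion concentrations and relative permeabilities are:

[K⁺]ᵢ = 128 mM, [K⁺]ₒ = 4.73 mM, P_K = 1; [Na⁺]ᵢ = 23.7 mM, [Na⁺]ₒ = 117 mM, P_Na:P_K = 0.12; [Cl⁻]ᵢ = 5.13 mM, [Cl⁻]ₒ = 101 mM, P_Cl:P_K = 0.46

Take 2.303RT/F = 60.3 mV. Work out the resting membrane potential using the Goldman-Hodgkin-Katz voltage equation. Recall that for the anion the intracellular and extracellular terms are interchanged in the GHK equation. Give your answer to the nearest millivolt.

Vm = 60.3 · log₁₀[(Σ P·[cation]ₒ + Σ P·[anion]ᵢ) / (Σ P·[cation]ᵢ + Σ P·[anion]ₒ)]
Numerator = 1×4.73 + 0.12×117 + 0.46×5.13 = 21.13
Denominator = 1×128 + 0.12×23.7 + 0.46×101 = 177.3
Vm = 60.3 · log₁₀(0.11917) = 60.3 × (-0.9238) = -55.71 mV

-56 mV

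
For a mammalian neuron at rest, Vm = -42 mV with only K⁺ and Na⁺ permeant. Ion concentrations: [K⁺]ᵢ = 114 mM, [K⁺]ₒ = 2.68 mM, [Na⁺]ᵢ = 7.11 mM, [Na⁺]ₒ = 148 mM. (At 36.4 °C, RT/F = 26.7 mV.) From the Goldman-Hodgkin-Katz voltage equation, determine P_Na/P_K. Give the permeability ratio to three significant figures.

0.143

Let α = P_Na/P_K. GHK: Vm = 26.7·ln[(Kₒ + α·Naₒ)/(Kᵢ + α·Naᵢ)].
e^(Vm/26.7) = e^(-42.0/26.7) = 0.20741
So 0.20741·(Kᵢ + α·Naᵢ) = Kₒ + α·Naₒ → α = (0.20741·114.0 − 2.68) / (148.0 − 0.20741·7.11)
α = (23.65 − 2.68) / (148.0 − 1.475) = 20.97/146.5 = 0.1431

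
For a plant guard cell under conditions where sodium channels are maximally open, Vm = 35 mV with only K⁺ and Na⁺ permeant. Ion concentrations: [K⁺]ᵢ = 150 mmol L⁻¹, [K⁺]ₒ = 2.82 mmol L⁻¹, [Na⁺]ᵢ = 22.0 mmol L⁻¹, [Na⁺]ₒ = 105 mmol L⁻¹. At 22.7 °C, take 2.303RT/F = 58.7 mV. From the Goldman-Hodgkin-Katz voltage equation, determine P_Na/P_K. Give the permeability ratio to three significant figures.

Let α = P_Na/P_K. GHK: Vm = 58.7·log₁₀[(Kₒ + α·Naₒ)/(Kᵢ + α·Naᵢ)].
10^(Vm/58.7) = 10^(35.0/58.7) = 3.9469
So 3.9469·(Kᵢ + α·Naᵢ) = Kₒ + α·Naₒ → α = (3.9469·150.0 − 2.82) / (105.0 − 3.9469·22.0)
α = (592 − 2.82) / (105.0 − 86.83) = 589.2/18.17 = 32.43

32.4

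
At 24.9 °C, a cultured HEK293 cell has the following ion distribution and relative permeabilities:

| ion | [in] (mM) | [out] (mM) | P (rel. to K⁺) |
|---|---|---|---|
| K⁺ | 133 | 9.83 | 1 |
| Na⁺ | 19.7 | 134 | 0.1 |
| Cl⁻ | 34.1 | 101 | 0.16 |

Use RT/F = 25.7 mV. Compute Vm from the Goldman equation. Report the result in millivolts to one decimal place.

-42.7 mV

Vm = 25.7 · ln[(Σ P·[cation]ₒ + Σ P·[anion]ᵢ) / (Σ P·[cation]ᵢ + Σ P·[anion]ₒ)]
Numerator = 1×9.83 + 0.1×134 + 0.16×34.1 = 28.69
Denominator = 1×133 + 0.1×19.7 + 0.16×101 = 151.1
Vm = 25.7 · ln(0.18981) = 25.7 × (-1.6617) = -42.71 mV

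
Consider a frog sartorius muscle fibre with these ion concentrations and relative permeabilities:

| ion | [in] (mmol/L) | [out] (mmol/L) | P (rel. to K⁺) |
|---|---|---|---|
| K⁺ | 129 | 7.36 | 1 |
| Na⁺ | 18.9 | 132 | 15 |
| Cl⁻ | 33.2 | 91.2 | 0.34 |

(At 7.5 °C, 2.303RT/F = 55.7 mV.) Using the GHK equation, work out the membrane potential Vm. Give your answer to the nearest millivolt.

Vm = 55.7 · log₁₀[(Σ P·[cation]ₒ + Σ P·[anion]ᵢ) / (Σ P·[cation]ᵢ + Σ P·[anion]ₒ)]
Numerator = 1×7.36 + 15×132 + 0.34×33.2 = 1999
Denominator = 1×129 + 15×18.9 + 0.34×91.2 = 443.5
Vm = 55.7 · log₁₀(4.5065) = 55.7 × (0.6538) = 36.42 mV

36 mV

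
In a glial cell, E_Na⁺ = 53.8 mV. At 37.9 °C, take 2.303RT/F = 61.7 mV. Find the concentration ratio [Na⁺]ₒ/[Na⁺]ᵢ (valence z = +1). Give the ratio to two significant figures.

7.4

log₁₀([out]/[in]) = E·z/(61.7) = 53.8 × 1 / 61.7 = 0.8720
[out]/[in] = 10^(0.8720) = 7.447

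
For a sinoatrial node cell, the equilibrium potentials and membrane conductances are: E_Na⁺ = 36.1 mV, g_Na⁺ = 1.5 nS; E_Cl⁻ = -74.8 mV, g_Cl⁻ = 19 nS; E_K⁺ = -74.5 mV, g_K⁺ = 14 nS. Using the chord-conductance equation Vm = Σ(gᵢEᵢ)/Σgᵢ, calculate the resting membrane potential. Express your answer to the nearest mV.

-70 mV

Σ gᵢEᵢ = 1.5·(36.1) + 19·(-74.8) + 14·(-74.5) = -2410.05
Σ gᵢ = 1.5 + 19 + 14 = 34.5
Vm = -2410.05 / 34.5 = -69.86 mV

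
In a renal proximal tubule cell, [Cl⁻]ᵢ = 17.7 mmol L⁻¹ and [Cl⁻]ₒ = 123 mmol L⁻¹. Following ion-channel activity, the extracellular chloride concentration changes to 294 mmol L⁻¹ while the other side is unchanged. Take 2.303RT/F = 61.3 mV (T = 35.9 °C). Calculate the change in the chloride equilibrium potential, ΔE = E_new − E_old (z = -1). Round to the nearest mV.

E_old = (61.3/-1)·log₁₀(123/17.7) = -51.61 mV
E_new = (61.3/-1)·log₁₀(294/17.7) = -74.81 mV
ΔE = -74.81 − (-51.61) = -23.20 mV

-23 mV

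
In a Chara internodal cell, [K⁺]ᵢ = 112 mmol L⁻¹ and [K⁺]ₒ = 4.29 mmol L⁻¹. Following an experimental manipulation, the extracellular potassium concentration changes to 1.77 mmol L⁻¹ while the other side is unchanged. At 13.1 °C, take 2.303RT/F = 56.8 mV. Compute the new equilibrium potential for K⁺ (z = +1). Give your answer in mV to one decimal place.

-102.3 mV

After the shift: [K⁺]_out = 1.77, [K⁺]_in = 112 mmol L⁻¹.
E_new = (56.8/1)·log₁₀(1.77/112) = 56.80 · (-1.8012) = -102.31 mV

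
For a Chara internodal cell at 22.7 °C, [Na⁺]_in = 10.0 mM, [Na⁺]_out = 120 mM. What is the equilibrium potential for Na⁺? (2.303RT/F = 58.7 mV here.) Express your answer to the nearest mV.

E = (58.7/z) · log₁₀([Na⁺]_out/[Na⁺]_in) with z = +1.
= (58.7/1) · log₁₀(120/10.0) = 58.70 · log₁₀(12)
= 58.70 · (1.0792) = 63.35 mV

63 mV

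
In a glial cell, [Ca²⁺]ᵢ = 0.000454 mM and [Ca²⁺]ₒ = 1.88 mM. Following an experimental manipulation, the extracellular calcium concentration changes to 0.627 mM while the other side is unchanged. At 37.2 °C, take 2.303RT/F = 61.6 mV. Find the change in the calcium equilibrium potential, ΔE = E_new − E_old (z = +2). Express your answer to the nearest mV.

-15 mV

E_old = (61.6/2)·log₁₀(1.88/0.000454) = 111.41 mV
E_new = (61.6/2)·log₁₀(0.627/0.000454) = 96.72 mV
ΔE = 96.72 − (111.41) = -14.69 mV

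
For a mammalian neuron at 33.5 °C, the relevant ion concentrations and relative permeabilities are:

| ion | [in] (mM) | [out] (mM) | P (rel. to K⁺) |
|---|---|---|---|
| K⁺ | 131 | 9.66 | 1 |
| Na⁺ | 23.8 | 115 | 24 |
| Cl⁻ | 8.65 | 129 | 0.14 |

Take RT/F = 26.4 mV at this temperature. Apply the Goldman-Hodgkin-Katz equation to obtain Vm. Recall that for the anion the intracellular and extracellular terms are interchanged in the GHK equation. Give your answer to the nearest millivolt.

36 mV

Vm = 26.4 · ln[(Σ P·[cation]ₒ + Σ P·[anion]ᵢ) / (Σ P·[cation]ᵢ + Σ P·[anion]ₒ)]
Numerator = 1×9.66 + 24×115 + 0.14×8.65 = 2771
Denominator = 1×131 + 24×23.8 + 0.14×129 = 720.3
Vm = 26.4 · ln(3.847) = 26.4 × (1.3473) = 35.57 mV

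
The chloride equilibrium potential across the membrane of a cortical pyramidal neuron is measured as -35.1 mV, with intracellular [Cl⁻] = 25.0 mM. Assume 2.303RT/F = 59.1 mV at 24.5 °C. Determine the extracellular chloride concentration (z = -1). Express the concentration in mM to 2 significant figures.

98 mM

Nernst: E = (59.1/-1) · log₁₀([out]/[in]), so log₁₀([out]/[in]) = -35.1 × -1 / 59.1 = 0.5939.
[out]/[in] = 10^(0.5939) = 3.926.
[out] = 3.926 × 25.0 = 98.14 mM.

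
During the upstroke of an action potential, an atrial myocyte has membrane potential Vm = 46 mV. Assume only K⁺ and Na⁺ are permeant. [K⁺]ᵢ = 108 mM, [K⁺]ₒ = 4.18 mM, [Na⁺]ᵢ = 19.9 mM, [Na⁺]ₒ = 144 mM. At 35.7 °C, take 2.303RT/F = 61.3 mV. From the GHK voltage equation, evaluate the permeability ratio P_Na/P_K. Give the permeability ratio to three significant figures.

Let α = P_Na/P_K. GHK: Vm = 61.3·log₁₀[(Kₒ + α·Naₒ)/(Kᵢ + α·Naᵢ)].
10^(Vm/61.3) = 10^(46.0/61.3) = 5.6287
So 5.6287·(Kᵢ + α·Naᵢ) = Kₒ + α·Naₒ → α = (5.6287·108.0 − 4.18) / (144.0 − 5.6287·19.9)
α = (607.9 − 4.18) / (144.0 − 112) = 603.7/31.99 = 18.87

18.9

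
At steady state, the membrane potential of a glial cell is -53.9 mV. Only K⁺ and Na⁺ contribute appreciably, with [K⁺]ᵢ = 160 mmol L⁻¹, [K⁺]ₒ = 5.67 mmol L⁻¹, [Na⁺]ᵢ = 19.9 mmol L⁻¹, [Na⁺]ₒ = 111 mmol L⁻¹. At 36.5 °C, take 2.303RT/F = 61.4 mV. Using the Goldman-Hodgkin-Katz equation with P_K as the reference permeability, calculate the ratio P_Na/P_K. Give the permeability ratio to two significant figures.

0.14

Let α = P_Na/P_K. GHK: Vm = 61.4·log₁₀[(Kₒ + α·Naₒ)/(Kᵢ + α·Naᵢ)].
10^(Vm/61.4) = 10^(-53.9/61.4) = 0.13248
So 0.13248·(Kᵢ + α·Naᵢ) = Kₒ + α·Naₒ → α = (0.13248·160.0 − 5.67) / (111.0 − 0.13248·19.9)
α = (21.2 − 5.67) / (111.0 − 2.636) = 15.53/108.4 = 0.1433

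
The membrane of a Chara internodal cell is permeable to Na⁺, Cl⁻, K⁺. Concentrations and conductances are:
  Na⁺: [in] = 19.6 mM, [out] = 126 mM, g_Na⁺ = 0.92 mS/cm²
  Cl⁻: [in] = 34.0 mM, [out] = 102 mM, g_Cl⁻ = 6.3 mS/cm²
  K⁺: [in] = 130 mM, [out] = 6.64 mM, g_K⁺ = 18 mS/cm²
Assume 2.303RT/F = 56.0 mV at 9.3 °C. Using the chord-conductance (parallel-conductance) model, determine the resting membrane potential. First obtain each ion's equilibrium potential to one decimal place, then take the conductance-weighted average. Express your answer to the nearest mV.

E_Na⁺ = (56.0/1)·log₁₀(126/19.6) = 45.3 mV
E_Cl⁻ = (56.0/-1)·log₁₀(102/34.0) = -26.7 mV
E_K⁺ = (56.0/1)·log₁₀(6.64/130) = -72.3 mV
Vm = (Σ gᵢEᵢ)/(Σ gᵢ) = (0.92·45.3 + 6.3·-26.7 + 18·-72.3) / (0.92 + 6.3 + 18)
= -1427.93 / 25.22 = -56.62 mV

-57 mV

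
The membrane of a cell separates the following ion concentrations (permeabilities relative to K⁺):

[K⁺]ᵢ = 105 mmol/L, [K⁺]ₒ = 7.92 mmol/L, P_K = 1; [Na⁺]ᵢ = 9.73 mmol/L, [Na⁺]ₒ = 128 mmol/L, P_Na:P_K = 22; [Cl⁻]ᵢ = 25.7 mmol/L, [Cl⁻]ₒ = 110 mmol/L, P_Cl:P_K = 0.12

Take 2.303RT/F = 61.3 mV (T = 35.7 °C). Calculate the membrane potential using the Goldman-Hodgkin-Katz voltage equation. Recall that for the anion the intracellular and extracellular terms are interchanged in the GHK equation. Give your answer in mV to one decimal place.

Vm = 61.3 · log₁₀[(Σ P·[cation]ₒ + Σ P·[anion]ᵢ) / (Σ P·[cation]ᵢ + Σ P·[anion]ₒ)]
Numerator = 1×7.92 + 22×128 + 0.12×25.7 = 2827
Denominator = 1×105 + 22×9.73 + 0.12×110 = 332.3
Vm = 61.3 · log₁₀(8.5084) = 61.3 × (0.9298) = 57.00 mV

57.0 mV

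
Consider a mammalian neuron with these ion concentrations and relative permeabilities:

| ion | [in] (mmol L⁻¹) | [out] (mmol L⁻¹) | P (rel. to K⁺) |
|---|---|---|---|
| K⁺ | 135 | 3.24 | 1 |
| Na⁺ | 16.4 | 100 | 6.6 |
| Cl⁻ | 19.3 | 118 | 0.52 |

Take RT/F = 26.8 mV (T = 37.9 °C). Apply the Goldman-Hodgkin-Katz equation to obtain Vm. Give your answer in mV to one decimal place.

21.3 mV

Vm = 26.8 · ln[(Σ P·[cation]ₒ + Σ P·[anion]ᵢ) / (Σ P·[cation]ᵢ + Σ P·[anion]ₒ)]
Numerator = 1×3.24 + 6.6×100 + 0.52×19.3 = 673.3
Denominator = 1×135 + 6.6×16.4 + 0.52×118 = 304.6
Vm = 26.8 · ln(2.2104) = 26.8 × (0.7932) = 21.26 mV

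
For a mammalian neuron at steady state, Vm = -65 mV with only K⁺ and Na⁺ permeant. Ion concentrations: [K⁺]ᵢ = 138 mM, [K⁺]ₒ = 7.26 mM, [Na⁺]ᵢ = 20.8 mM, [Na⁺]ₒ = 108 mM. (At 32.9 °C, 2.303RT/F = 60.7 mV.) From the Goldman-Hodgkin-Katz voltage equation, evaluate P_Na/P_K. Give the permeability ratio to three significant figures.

Let α = P_Na/P_K. GHK: Vm = 60.7·log₁₀[(Kₒ + α·Naₒ)/(Kᵢ + α·Naᵢ)].
10^(Vm/60.7) = 10^(-65.0/60.7) = 0.084949
So 0.084949·(Kᵢ + α·Naᵢ) = Kₒ + α·Naₒ → α = (0.084949·138.0 − 7.26) / (108.0 − 0.084949·20.8)
α = (11.72 − 7.26) / (108.0 − 1.767) = 4.463/106.2 = 0.04201

0.0420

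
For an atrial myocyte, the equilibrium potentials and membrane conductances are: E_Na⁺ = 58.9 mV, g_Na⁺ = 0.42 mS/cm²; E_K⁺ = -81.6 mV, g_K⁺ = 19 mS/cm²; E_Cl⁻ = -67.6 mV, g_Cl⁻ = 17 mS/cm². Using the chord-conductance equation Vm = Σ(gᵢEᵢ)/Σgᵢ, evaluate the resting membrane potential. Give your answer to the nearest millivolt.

Σ gᵢEᵢ = 0.42·(58.9) + 19·(-81.6) + 17·(-67.6) = -2674.86
Σ gᵢ = 0.42 + 19 + 17 = 36.42
Vm = -2674.86 / 36.42 = -73.44 mV

-73 mV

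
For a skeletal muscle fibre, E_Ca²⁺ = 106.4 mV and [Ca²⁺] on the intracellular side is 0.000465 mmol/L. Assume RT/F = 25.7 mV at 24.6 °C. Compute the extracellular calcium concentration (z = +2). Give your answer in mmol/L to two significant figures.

1.8 mmol/L

Nernst: E = (25.7/2) · ln([out]/[in]), so ln([out]/[in]) = 106.4 × 2 / 25.7 = 8.2802.
[out]/[in] = e^(8.2802) = 3945.
[out] = 3945 × 0.000465 = 1.834 mmol/L.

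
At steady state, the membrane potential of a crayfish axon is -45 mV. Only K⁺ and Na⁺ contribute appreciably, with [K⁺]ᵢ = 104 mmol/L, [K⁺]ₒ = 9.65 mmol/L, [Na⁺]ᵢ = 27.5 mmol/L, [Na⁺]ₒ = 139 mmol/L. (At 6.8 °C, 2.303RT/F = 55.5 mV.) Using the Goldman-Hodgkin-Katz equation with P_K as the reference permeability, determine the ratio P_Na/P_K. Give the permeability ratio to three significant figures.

Let α = P_Na/P_K. GHK: Vm = 55.5·log₁₀[(Kₒ + α·Naₒ)/(Kᵢ + α·Naᵢ)].
10^(Vm/55.5) = 10^(-45.0/55.5) = 0.15459
So 0.15459·(Kᵢ + α·Naᵢ) = Kₒ + α·Naₒ → α = (0.15459·104.0 − 9.65) / (139.0 − 0.15459·27.5)
α = (16.08 − 9.65) / (139.0 − 4.251) = 6.428/134.7 = 0.0477

0.0477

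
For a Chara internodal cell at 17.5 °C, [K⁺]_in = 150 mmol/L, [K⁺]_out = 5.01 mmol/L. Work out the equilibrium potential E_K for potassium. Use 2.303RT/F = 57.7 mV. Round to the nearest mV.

E = (57.7/z) · log₁₀([K⁺]_out/[K⁺]_in) with z = +1.
= (57.7/1) · log₁₀(5.01/150) = 57.70 · log₁₀(0.0334)
= 57.70 · (-1.4763) = -85.18 mV

-85 mV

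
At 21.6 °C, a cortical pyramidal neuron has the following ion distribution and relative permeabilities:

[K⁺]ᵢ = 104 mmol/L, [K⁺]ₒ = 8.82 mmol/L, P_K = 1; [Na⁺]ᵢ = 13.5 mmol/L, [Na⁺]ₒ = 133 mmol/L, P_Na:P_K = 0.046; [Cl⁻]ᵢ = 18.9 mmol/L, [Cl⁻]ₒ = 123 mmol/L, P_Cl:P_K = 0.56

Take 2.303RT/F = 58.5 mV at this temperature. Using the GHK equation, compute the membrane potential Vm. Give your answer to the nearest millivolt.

Vm = 58.5 · log₁₀[(Σ P·[cation]ₒ + Σ P·[anion]ᵢ) / (Σ P·[cation]ᵢ + Σ P·[anion]ₒ)]
Numerator = 1×8.82 + 0.046×133 + 0.56×18.9 = 25.52
Denominator = 1×104 + 0.046×13.5 + 0.56×123 = 173.5
Vm = 58.5 · log₁₀(0.1471) = 58.5 × (-0.8324) = -48.69 mV

-49 mV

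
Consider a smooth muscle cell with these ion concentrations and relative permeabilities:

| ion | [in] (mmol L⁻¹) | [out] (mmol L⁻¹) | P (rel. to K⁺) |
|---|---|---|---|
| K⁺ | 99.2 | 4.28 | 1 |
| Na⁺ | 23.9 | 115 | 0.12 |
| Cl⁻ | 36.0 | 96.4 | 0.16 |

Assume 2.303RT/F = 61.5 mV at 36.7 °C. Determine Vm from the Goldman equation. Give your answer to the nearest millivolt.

Vm = 61.5 · log₁₀[(Σ P·[cation]ₒ + Σ P·[anion]ᵢ) / (Σ P·[cation]ᵢ + Σ P·[anion]ₒ)]
Numerator = 1×4.28 + 0.12×115 + 0.16×36.0 = 23.84
Denominator = 1×99.2 + 0.12×23.9 + 0.16×96.4 = 117.5
Vm = 61.5 · log₁₀(0.20291) = 61.5 × (-0.6927) = -42.60 mV

-43 mV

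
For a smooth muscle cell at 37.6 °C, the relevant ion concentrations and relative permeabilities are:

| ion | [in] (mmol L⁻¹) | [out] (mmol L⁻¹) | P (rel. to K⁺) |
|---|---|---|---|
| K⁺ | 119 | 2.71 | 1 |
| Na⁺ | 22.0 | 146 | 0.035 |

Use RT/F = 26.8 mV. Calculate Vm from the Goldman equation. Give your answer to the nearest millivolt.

Vm = 26.8 · ln[(Σ P·[cation]ₒ + Σ P·[anion]ᵢ) / (Σ P·[cation]ᵢ + Σ P·[anion]ₒ)]
Numerator = 1×2.71 + 0.035×146 = 7.82
Denominator = 1×119 + 0.035×22.0 = 119.8
Vm = 26.8 · ln(0.065292) = 26.8 × (-2.7289) = -73.13 mV

-73 mV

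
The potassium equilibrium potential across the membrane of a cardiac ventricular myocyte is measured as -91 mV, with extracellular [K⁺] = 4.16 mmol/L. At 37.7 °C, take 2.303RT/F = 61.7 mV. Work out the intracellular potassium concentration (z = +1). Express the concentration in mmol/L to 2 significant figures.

Nernst: E = (61.7/1) · log₁₀([out]/[in]), so log₁₀([out]/[in]) = -91.0 × 1 / 61.7 = -1.4749.
[out]/[in] = 10^(-1.4749) = 0.03351.
[in] = 4.16 / 0.03351 = 124.2 mmol/L.

120 mmol/L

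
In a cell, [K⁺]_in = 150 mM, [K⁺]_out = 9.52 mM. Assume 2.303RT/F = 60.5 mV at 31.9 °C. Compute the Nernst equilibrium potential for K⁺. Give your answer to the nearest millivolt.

E = (60.5/z) · log₁₀([K⁺]_out/[K⁺]_in) with z = +1.
= (60.5/1) · log₁₀(9.52/150) = 60.50 · log₁₀(0.06347)
= 60.50 · (-1.1975) = -72.45 mV

-72 mV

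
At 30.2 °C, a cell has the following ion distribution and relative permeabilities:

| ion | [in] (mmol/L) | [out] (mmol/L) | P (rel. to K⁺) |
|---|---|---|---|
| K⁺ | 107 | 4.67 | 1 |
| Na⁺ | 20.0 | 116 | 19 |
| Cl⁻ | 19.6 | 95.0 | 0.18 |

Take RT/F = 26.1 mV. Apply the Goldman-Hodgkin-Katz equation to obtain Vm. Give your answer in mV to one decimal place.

38.6 mV

Vm = 26.1 · ln[(Σ P·[cation]ₒ + Σ P·[anion]ᵢ) / (Σ P·[cation]ᵢ + Σ P·[anion]ₒ)]
Numerator = 1×4.67 + 19×116 + 0.18×19.6 = 2212
Denominator = 1×107 + 19×20.0 + 0.18×95.0 = 504.1
Vm = 26.1 · ln(4.3884) = 26.1 × (1.4790) = 38.60 mV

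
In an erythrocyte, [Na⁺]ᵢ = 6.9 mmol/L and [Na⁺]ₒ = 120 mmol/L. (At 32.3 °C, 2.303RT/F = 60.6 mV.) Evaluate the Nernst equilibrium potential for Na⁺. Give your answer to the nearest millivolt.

E = (60.6/z) · log₁₀([Na⁺]_out/[Na⁺]_in) with z = +1.
= (60.6/1) · log₁₀(120/6.9) = 60.60 · log₁₀(17.39)
= 60.60 · (1.2403) = 75.16 mV

75 mV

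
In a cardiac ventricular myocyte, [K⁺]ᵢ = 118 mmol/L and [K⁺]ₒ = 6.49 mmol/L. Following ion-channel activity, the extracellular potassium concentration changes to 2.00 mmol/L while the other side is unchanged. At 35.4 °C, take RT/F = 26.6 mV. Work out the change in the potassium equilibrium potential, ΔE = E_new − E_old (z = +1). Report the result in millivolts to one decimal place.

-31.3 mV

E_old = (26.6/1)·ln(6.49/118) = -77.15 mV
E_new = (26.6/1)·ln(2.00/118) = -108.46 mV
ΔE = -108.46 − (-77.15) = -31.31 mV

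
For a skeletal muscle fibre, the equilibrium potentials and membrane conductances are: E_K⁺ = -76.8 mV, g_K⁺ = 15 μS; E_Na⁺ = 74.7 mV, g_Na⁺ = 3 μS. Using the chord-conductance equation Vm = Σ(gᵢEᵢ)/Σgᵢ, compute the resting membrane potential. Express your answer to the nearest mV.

Σ gᵢEᵢ = 15·(-76.8) + 3·(74.7) = -927.90
Σ gᵢ = 15 + 3 = 18
Vm = -927.90 / 18 = -51.55 mV

-52 mV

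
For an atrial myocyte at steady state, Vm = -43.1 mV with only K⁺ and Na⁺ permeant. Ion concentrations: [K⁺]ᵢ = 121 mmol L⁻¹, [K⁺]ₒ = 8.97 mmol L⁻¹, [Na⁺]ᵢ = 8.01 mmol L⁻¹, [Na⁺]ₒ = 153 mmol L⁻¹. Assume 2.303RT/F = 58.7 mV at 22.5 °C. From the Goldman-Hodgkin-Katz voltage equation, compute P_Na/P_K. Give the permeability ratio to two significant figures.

Let α = P_Na/P_K. GHK: Vm = 58.7·log₁₀[(Kₒ + α·Naₒ)/(Kᵢ + α·Naᵢ)].
10^(Vm/58.7) = 10^(-43.1/58.7) = 0.1844
So 0.1844·(Kᵢ + α·Naᵢ) = Kₒ + α·Naₒ → α = (0.1844·121.0 − 8.97) / (153.0 − 0.1844·8.01)
α = (22.31 − 8.97) / (153.0 − 1.477) = 13.34/151.5 = 0.08805

0.088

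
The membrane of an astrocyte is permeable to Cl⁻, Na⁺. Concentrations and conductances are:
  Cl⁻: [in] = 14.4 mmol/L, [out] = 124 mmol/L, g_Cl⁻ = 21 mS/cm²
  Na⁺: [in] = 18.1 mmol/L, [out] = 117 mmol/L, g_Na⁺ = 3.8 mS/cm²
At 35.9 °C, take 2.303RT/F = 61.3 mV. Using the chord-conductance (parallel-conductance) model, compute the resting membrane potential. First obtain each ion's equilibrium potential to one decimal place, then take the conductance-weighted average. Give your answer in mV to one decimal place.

-40.9 mV

E_Cl⁻ = (61.3/-1)·log₁₀(124/14.4) = -57.3 mV
E_Na⁺ = (61.3/1)·log₁₀(117/18.1) = 49.7 mV
Vm = (Σ gᵢEᵢ)/(Σ gᵢ) = (21·-57.3 + 3.8·49.7) / (21 + 3.8)
= -1014.44 / 24.8 = -40.90 mV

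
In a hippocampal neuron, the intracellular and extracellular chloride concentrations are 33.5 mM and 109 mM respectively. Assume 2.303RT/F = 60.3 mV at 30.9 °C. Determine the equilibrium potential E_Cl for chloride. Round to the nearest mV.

E = (60.3/z) · log₁₀([Cl⁻]_out/[Cl⁻]_in) with z = -1.
For an anion, dividing by z = -1 reverses the sign.
= (60.3/-1) · log₁₀(109/33.5) = -60.30 · log₁₀(3.254)
= -60.30 · (0.5124) = -30.90 mV

-31 mV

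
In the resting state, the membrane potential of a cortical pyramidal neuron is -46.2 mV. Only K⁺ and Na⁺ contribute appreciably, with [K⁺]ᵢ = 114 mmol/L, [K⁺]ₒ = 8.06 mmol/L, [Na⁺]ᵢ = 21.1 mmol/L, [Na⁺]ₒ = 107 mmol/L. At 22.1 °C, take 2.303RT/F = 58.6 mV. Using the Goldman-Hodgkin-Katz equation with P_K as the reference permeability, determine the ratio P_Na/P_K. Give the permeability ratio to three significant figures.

Let α = P_Na/P_K. GHK: Vm = 58.6·log₁₀[(Kₒ + α·Naₒ)/(Kᵢ + α·Naᵢ)].
10^(Vm/58.6) = 10^(-46.2/58.6) = 0.16278
So 0.16278·(Kᵢ + α·Naᵢ) = Kₒ + α·Naₒ → α = (0.16278·114.0 − 8.06) / (107.0 − 0.16278·21.1)
α = (18.56 − 8.06) / (107.0 − 3.435) = 10.5/103.6 = 0.1014

0.101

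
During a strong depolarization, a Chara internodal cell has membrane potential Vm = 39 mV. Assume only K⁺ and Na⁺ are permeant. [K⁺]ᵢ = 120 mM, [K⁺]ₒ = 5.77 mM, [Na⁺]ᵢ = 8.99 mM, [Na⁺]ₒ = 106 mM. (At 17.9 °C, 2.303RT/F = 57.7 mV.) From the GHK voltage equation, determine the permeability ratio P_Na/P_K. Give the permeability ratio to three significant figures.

Let α = P_Na/P_K. GHK: Vm = 57.7·log₁₀[(Kₒ + α·Naₒ)/(Kᵢ + α·Naᵢ)].
10^(Vm/57.7) = 10^(39.0/57.7) = 4.7414
So 4.7414·(Kᵢ + α·Naᵢ) = Kₒ + α·Naₒ → α = (4.7414·120.0 − 5.77) / (106.0 − 4.7414·8.99)
α = (569 − 5.77) / (106.0 − 42.63) = 563.2/63.37 = 8.887

8.89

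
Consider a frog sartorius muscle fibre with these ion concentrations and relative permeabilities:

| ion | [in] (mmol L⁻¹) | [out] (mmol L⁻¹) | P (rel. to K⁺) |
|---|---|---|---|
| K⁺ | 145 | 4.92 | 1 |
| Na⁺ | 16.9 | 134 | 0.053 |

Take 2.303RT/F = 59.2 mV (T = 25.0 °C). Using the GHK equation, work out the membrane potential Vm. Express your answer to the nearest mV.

Vm = 59.2 · log₁₀[(Σ P·[cation]ₒ + Σ P·[anion]ᵢ) / (Σ P·[cation]ᵢ + Σ P·[anion]ₒ)]
Numerator = 1×4.92 + 0.053×134 = 12.02
Denominator = 1×145 + 0.053×16.9 = 145.9
Vm = 59.2 · log₁₀(0.082401) = 59.2 × (-1.0841) = -64.18 mV

-64 mV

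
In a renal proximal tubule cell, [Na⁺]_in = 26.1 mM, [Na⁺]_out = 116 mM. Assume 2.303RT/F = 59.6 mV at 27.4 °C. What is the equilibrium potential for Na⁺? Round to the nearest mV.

39 mV

E = (59.6/z) · log₁₀([Na⁺]_out/[Na⁺]_in) with z = +1.
= (59.6/1) · log₁₀(116/26.1) = 59.60 · log₁₀(4.444)
= 59.60 · (0.6478) = 38.61 mV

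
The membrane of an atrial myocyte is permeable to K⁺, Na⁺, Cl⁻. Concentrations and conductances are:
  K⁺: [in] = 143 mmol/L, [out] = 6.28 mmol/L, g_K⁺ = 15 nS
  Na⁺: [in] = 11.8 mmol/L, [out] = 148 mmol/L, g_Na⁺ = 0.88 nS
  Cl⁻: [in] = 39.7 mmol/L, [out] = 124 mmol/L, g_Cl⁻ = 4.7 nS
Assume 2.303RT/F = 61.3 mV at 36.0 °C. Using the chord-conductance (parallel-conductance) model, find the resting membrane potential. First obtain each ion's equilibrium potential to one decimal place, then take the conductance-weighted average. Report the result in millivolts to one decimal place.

-64.7 mV

E_K⁺ = (61.3/1)·log₁₀(6.28/143) = -83.2 mV
E_Na⁺ = (61.3/1)·log₁₀(148/11.8) = 67.3 mV
E_Cl⁻ = (61.3/-1)·log₁₀(124/39.7) = -30.3 mV
Vm = (Σ gᵢEᵢ)/(Σ gᵢ) = (15·-83.2 + 0.88·67.3 + 4.7·-30.3) / (15 + 0.88 + 4.7)
= -1331.19 / 20.58 = -64.68 mV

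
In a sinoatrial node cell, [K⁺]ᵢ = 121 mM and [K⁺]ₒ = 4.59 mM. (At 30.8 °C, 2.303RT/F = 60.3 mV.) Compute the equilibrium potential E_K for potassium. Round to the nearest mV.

E = (60.3/z) · log₁₀([K⁺]_out/[K⁺]_in) with z = +1.
= (60.3/1) · log₁₀(4.59/121) = 60.30 · log₁₀(0.03793)
= 60.30 · (-1.4210) = -85.68 mV

-86 mV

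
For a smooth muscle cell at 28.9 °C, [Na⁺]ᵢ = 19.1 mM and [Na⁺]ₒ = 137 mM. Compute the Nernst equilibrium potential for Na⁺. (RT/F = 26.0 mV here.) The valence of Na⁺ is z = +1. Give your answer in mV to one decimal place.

E = (26.0/z) · ln([Na⁺]_out/[Na⁺]_in) with z = +1.
= (26.0/1) · ln(137/19.1) = 26.00 · ln(7.173)
= 26.00 · (1.9703) = 51.23 mV

51.2 mV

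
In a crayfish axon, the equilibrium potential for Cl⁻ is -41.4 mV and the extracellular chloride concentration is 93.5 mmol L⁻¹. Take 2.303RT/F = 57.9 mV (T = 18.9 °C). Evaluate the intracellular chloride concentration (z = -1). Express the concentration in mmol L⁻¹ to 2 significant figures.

18 mmol L⁻¹

Nernst: E = (57.9/-1) · log₁₀([out]/[in]), so log₁₀([out]/[in]) = -41.4 × -1 / 57.9 = 0.7150.
[out]/[in] = 10^(0.7150) = 5.188.
[in] = 93.5 / 5.188 = 18.02 mmol L⁻¹.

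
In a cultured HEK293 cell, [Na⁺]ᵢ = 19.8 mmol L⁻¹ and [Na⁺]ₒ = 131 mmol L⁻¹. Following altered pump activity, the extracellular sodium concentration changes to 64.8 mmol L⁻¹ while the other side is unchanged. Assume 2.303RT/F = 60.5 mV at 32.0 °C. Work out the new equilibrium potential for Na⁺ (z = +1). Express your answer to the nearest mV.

After the shift: [Na⁺]_out = 64.8, [Na⁺]_in = 19.8 mmol L⁻¹.
E_new = (60.5/1)·log₁₀(64.8/19.8) = 60.50 · (0.5149) = 31.15 mV

31 mV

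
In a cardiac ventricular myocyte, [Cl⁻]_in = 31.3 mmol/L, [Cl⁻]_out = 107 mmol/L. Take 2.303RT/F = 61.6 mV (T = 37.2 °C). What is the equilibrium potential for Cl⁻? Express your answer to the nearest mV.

E = (61.6/z) · log₁₀([Cl⁻]_out/[Cl⁻]_in) with z = -1.
For an anion, dividing by z = -1 reverses the sign.
= (61.6/-1) · log₁₀(107/31.3) = -61.60 · log₁₀(3.419)
= -61.60 · (0.5338) = -32.88 mV

-33 mV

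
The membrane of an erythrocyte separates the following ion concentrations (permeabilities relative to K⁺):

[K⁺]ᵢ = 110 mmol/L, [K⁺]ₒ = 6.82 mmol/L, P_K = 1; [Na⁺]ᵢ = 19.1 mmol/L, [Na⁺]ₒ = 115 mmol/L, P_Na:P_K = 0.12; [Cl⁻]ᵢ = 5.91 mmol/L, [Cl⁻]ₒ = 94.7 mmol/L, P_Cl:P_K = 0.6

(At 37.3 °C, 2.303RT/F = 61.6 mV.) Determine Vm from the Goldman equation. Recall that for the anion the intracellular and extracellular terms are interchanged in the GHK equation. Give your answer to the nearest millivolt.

-52 mV

Vm = 61.6 · log₁₀[(Σ P·[cation]ₒ + Σ P·[anion]ᵢ) / (Σ P·[cation]ᵢ + Σ P·[anion]ₒ)]
Numerator = 1×6.82 + 0.12×115 + 0.6×5.91 = 24.17
Denominator = 1×110 + 0.12×19.1 + 0.6×94.7 = 169.1
Vm = 61.6 · log₁₀(0.1429) = 61.6 × (-0.8450) = -52.05 mV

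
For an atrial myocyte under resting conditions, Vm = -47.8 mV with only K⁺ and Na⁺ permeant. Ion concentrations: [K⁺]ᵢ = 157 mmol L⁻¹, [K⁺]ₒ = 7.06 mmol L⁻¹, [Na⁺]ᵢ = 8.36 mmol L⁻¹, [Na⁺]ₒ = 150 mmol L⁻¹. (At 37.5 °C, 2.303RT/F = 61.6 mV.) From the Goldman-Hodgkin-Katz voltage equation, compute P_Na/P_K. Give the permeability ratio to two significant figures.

0.13

Let α = P_Na/P_K. GHK: Vm = 61.6·log₁₀[(Kₒ + α·Naₒ)/(Kᵢ + α·Naᵢ)].
10^(Vm/61.6) = 10^(-47.8/61.6) = 0.1675
So 0.1675·(Kᵢ + α·Naᵢ) = Kₒ + α·Naₒ → α = (0.1675·157.0 − 7.06) / (150.0 − 0.1675·8.36)
α = (26.3 − 7.06) / (150.0 − 1.4) = 19.24/148.6 = 0.1295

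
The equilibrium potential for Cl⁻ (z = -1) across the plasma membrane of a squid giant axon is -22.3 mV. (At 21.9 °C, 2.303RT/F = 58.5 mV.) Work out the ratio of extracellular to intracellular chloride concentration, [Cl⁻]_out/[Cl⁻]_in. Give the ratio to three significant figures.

log₁₀([out]/[in]) = E·z/(58.5) = -22.3 × -1 / 58.5 = 0.3812
[out]/[in] = 10^(0.3812) = 2.405

2.41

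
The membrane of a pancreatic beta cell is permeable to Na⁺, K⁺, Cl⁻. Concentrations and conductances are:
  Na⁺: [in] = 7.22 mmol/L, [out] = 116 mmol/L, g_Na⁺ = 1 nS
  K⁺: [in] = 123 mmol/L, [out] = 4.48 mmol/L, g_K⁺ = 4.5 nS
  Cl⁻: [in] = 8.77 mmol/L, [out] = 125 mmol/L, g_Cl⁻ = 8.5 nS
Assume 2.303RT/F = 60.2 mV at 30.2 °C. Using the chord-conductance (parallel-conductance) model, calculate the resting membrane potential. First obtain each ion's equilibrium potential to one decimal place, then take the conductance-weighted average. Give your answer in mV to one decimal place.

E_Na⁺ = (60.2/1)·log₁₀(116/7.22) = 72.6 mV
E_K⁺ = (60.2/1)·log₁₀(4.48/123) = -86.6 mV
E_Cl⁻ = (60.2/-1)·log₁₀(125/8.77) = -69.5 mV
Vm = (Σ gᵢEᵢ)/(Σ gᵢ) = (1·72.6 + 4.5·-86.6 + 8.5·-69.5) / (1 + 4.5 + 8.5)
= -907.85 / 14 = -64.85 mV

-64.8 mV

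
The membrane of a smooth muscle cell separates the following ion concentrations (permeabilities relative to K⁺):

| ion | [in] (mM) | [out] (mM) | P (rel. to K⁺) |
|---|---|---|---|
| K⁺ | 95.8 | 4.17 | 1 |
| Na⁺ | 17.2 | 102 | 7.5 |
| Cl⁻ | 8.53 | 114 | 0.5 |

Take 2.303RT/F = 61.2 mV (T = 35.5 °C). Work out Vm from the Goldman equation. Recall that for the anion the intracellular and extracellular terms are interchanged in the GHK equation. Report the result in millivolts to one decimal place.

26.8 mV

Vm = 61.2 · log₁₀[(Σ P·[cation]ₒ + Σ P·[anion]ᵢ) / (Σ P·[cation]ᵢ + Σ P·[anion]ₒ)]
Numerator = 1×4.17 + 7.5×102 + 0.5×8.53 = 773.4
Denominator = 1×95.8 + 7.5×17.2 + 0.5×114 = 281.8
Vm = 61.2 · log₁₀(2.7446) = 61.2 × (0.4385) = 26.84 mV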